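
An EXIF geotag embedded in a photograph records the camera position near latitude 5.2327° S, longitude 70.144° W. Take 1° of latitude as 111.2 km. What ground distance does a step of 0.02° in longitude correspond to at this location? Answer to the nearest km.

2 km

One degree of longitude here spans 111200 × cos 5.2327° = 111200 × 0.9958 ≈ 110737 m; 0.02° of that is 2214.73 m.
That is 2214.73 m = 2.2147 km.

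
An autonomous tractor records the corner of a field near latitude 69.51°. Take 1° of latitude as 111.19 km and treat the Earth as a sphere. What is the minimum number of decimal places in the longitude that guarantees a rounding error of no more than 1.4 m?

At 69.51° one degree of longitude covers 111190 × cos 69.51° ≈ 111190 × 0.3500 ≈ 38921.4 m.
N decimal places → at most half a unit in the last place, 0.5 × 10⁻ᴺ° = 38921.4/2 × 10⁻ᴺ m.
Need 0.5 × 38921.4 × 10⁻ᴺ ≤ 1.4 → 10⁻ᴺ ≤ 7.194e-05, so N ≥ 4.14.
N = 4 would give 1.95 m (too coarse); N = 5 gives 0.195 m ≤ 1.4 m.

5 decimal places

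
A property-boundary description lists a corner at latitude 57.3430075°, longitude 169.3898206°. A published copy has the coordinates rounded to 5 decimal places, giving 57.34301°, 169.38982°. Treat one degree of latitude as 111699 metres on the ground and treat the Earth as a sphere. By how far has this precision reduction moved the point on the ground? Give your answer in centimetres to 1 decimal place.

Δlat = 57.3430075 − 57.34301 = -0.0000025°; Δlon = 169.3898206 − 169.38982 = +0.0000006°.
N–S: -0.0000025° × 111699 m/° = -0.279248 m.
E–W at 57.343°: 0.0000006° × 111699 × cos 57.343° = 0.0000006 × 111699 × 0.5396 ≈ 0.0361642 m.
Distance: √(0.279248² + 0.0361642²) ≈ 0.28158 m.
That is 0.28158 m = 28.158 cm.

28.2 centimetres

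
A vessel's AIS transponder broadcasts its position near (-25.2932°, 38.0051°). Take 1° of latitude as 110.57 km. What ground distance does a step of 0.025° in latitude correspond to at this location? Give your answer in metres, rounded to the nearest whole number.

2764 metres

0.025° × 110570 m/° = 2764.25 m.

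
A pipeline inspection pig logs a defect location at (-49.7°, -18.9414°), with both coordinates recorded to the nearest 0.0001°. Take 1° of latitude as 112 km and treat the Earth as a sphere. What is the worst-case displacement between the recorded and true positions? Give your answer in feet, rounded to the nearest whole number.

Rounding to 4 decimal places leaves each coordinate within ±5e-05° of the true value.
North–south component: 5e-05° × 112000 = 5.6 m.
East–west component at 49.7°: 5e-05° × 112000 × cos 49.7° ≈ 5e-05 × 72440.5 ≈ 3.62202 m.
Worst case both components are at the extreme and orthogonal: √(5.6² + 3.62202²) ≈ 6.66926 m.
In feet: 6.66926 m ÷ 0.3048 ≈ 21.881 ft.

22 feet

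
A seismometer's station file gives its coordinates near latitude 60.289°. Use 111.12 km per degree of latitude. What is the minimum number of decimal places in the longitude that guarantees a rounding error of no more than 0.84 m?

5 decimal places

At 60.289° one degree of longitude covers 111120 × cos 60.289° ≈ 111120 × 0.4956 ≈ 55073.9 m.
Rounding to N decimal places gives at most 0.5 × 10⁻ᴺ degrees of error, i.e. 0.5 × 10⁻ᴺ × 55073.9 m.
Setting 27536.9 × 10⁻ᴺ ≤ 0.84 gives 10ᴺ ≥ 3.278e+04, i.e. N ≥ 4.52.
At 4 places the error can reach 2.75 m, but 5 places keeps it to 0.275 m.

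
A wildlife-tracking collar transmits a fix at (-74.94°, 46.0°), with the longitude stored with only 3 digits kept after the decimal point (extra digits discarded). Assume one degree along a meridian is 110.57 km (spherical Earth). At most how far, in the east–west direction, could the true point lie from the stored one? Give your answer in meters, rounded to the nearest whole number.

Truncating at 3 decimal places can drop up to a full unit in the last place, so the longitude may be off by as much as 0.001°.
One degree of longitude at 74.94° is 110570 × cos 74.94° ≈ 110570 × 0.2598 = 28729.4 m.
So at most 0.001° × 28729.4 ≈ 28.7294 m east–west.

29 meters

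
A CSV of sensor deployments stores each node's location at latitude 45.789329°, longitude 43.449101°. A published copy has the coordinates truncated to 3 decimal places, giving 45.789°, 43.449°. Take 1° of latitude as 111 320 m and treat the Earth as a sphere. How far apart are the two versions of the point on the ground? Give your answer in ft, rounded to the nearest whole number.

123 ft

Δlat = 45.789329 − 45.789 = +0.000329°; Δlon = 43.449101 − 43.449 = +0.000101°.
N–S: 0.000329° × 111320 m/° = 36.6243 m.
East–west at this latitude: 0.000101° × 111320 × cos 45.789° ≈ 0.000101 × 77623.7 = 7.84 m.
Hypotenuse of the two orthogonal shifts: √(36.6243² + 7.84²) = 37.454 m.
In feet: 37.454 m ÷ 0.3048 ≈ 122.88 ft.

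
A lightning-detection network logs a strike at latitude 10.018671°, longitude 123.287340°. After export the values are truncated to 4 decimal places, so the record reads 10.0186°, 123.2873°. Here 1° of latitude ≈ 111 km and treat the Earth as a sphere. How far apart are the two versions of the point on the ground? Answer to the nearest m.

Δlat = 10.018671 − 10.0186 = +0.000071°; Δlon = 123.287340 − 123.2873 = +0.000040°.
North–south shift: 0.000071 × 111000 = 7.881 m.
E–W at 10.0186°: 0.000040° × 111000 × cos 10.0186° = 0.000040 × 111000 × 0.9848 ≈ 4.3723 m.
Combined displacement = (7.881² + 4.3723²)^½ ≈ 9.01261 m.

9 m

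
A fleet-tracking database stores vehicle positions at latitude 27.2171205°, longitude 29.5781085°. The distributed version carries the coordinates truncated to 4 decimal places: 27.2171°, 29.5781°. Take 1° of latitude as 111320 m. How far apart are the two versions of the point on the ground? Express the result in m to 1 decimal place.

2.4 m

Δlat = 27.2171205 − 27.2171 = +0.0000205°; Δlon = 29.5781085 − 29.5781 = +0.0000085°.
N–S: 0.0000205° × 111320 m/° = 2.28206 m.
East–west at this latitude: 0.0000085° × 111320 × cos 27.2171° ≈ 0.0000085 × 98994.6 = 0.841454 m.
Hypotenuse of the two orthogonal shifts: √(2.28206² + 0.841454²) = 2.43225 m.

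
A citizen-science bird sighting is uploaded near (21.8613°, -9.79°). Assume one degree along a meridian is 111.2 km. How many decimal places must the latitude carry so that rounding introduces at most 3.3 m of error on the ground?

5 decimal places

One degree of latitude covers 111200 m.
With N decimal places the half-ulp bound is 0.5·10⁻ᴺ°, or 0.5·10⁻ᴺ × 111200 m on the ground.
Need 0.5 × 111200 × 10⁻ᴺ ≤ 3.3 → 10⁻ᴺ ≤ 5.935e-05, so N ≥ 4.23.
N = 4 would give 5.56 m (too coarse); N = 5 gives 0.556 m ≤ 3.3 m.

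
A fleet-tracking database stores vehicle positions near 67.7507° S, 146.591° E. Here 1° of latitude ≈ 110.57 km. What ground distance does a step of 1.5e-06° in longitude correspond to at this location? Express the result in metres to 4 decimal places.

0.0628 metres

One degree of longitude here spans 110570 × cos 67.7507° = 110570 × 0.3786 ≈ 41865.9 m; 1.5e-06° of that is 0.0627989 m.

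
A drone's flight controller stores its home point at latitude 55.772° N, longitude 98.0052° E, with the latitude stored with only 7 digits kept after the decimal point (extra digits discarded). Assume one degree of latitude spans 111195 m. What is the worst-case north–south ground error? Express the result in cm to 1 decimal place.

Truncating at 7 decimal places can drop up to a full unit in the last place, so the latitude may be off by as much as 1e-07°.
North–south distance: 1e-07° × 111195 m/° = 0.0111195 m.
That is 0.0111195 m = 1.1119 cm.

1.1 cm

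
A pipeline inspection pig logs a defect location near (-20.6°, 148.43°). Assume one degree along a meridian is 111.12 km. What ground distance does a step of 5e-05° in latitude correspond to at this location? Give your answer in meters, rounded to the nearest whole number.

Along a meridian 5e-05° is 5e-05 × 111120 = 5.556 m.

6 meters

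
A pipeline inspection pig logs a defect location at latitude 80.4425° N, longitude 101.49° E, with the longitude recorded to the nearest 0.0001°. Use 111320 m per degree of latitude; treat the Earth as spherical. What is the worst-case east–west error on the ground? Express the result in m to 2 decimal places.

Rounding to 4 decimal places leaves the longitude within ±5e-05° of the true value.
One degree of longitude at 80.4425° is 111320 × cos 80.4425° ≈ 111320 × 0.1660 = 18483.3 m.
East–west error: 5e-05° × 18483.3 m/° ≈ 0.924164 m.

0.92 m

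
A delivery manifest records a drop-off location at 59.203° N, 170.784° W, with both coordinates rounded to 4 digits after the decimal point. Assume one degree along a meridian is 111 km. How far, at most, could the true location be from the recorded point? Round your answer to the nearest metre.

6 metres

Rounding to 4 decimal places leaves each coordinate within ±5e-05° of the true value.
N–S: 5e-05° × 111000 m/° = 5.55 m.
Longitude error → 5e-05 × 111000 × cos 59.203° = 5e-05 × 111000 × 0.5120 ≈ 2.84159 m.
Combining orthogonally: (5.55² + 2.84159²)^½ ≈ 6.23515 m.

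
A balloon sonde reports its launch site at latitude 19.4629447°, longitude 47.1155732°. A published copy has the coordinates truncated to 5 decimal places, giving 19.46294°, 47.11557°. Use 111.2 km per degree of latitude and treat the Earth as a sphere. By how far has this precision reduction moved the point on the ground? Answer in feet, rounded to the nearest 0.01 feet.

2.04 feet

Δlat = 19.4629447 − 19.46294 = +0.0000047°; Δlon = 47.1155732 − 47.11557 = +0.0000032°.
N–S: 0.0000047° × 111200 m/° = 0.52264 m.
E–W at 19.4629°: 0.0000032° × 111200 × cos 19.4629° = 0.0000032 × 111200 × 0.9429 ≈ 0.335506 m.
Distance: √(0.52264² + 0.335506²) ≈ 0.621061 m.
Converting: 0.621061 m × 3.2808 ft/m ≈ 2.0376 ft.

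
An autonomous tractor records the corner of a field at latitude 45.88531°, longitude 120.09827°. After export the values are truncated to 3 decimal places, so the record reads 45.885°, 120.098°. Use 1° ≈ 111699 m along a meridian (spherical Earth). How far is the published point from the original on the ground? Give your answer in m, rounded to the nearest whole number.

40 m

The latitude changed by +0.00031° and the longitude by +0.00027°.
N–S: 0.00031° × 111699 m/° = 34.6267 m.
East–west at this latitude: 0.00027° × 111699 × cos 45.885° ≈ 0.00027 × 77753.8 = 20.9935 m.
Combined displacement = (34.6267² + 20.9935²)^½ ≈ 40.4936 m.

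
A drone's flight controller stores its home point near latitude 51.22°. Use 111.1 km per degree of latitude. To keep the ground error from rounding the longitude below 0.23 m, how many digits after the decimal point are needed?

6

At 51.22° one degree of longitude covers 111100 × cos 51.22° ≈ 111100 × 0.6263 ≈ 69585.5 m.
N decimal places → at most half a unit in the last place, 0.5 × 10⁻ᴺ° = 69585.5/2 × 10⁻ᴺ m.
Setting 34792.7 × 10⁻ᴺ ≤ 0.23 gives 10ᴺ ≥ 1.513e+05, i.e. N ≥ 5.18.
So 6 decimal places suffice (0.0348 m); 5 would allow up to 0.348 m.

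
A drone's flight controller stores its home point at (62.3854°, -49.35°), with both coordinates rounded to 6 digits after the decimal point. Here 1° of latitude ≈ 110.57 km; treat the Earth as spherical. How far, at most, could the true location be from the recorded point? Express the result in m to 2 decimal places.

0.06 m

Rounding to 6 decimal places leaves each coordinate within ±5e-07° of the true value.
North–south component: 5e-07° × 110570 = 0.055285 m.
E–W at 62.3854°: 5e-07° × 110570 × cos 62.3854° = 5e-07 × 110570 × 0.4635 ≈ 0.0256258 m.
Worst case both components are at the extreme and orthogonal: √(0.055285² + 0.0256258²) ≈ 0.0609353 m.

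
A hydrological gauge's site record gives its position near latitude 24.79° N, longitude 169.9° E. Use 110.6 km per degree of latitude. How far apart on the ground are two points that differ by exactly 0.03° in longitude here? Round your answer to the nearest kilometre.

At 24.79° a degree of longitude is 110600 × cos 24.79° ≈ 100408 m, so 0.03° corresponds to 3012.25 m.
That is 3012.25 m = 3.0122 km.

3 kilometres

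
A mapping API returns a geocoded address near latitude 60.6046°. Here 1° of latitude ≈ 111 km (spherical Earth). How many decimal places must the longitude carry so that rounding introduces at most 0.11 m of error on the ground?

6 decimal places

At 60.6046° one degree of longitude covers 111000 × cos 60.6046° ≈ 111000 × 0.4908 ≈ 54482.6 m.
With N decimal places the half-ulp bound is 0.5·10⁻ᴺ°, or 0.5·10⁻ᴺ × 54482.6 m on the ground.
Setting 27241.3 × 10⁻ᴺ ≤ 0.11 gives 10ᴺ ≥ 2.476e+05, i.e. N ≥ 5.39.
So 6 decimal places suffice (0.0272 m); 5 would allow up to 0.272 m.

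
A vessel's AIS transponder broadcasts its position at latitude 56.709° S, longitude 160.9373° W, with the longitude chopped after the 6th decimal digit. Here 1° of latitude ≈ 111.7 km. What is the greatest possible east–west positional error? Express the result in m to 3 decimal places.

0.061 m

Truncating at 6 decimal places can drop up to a full unit in the last place, so the longitude may be off by as much as 1e-06°.
At latitude 56.709° a degree of longitude spans 111700 m × cos 56.709° = 111700 × 0.5489 ≈ 61311.2 m.
Maximum E–W displacement: 1e-06 × 61311.2 = 0.0613112 m.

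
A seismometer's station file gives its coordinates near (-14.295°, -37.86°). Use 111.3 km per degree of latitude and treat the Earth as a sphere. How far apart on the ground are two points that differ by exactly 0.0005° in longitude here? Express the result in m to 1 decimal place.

One degree of longitude here spans 111300 × cos 14.295° = 111300 × 0.9690 ≈ 107854 m; 0.0005° of that is 53.9269 m.

53.9 m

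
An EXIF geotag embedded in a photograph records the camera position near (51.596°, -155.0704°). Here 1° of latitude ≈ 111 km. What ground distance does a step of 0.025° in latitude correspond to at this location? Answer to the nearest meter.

0.025° × 111000 m/° = 2775 m.

2775 meters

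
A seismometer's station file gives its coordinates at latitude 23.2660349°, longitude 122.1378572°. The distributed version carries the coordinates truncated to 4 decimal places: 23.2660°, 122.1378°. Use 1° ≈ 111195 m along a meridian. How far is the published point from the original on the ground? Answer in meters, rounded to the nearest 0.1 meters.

The latitude changed by +0.0000349° and the longitude by +0.0000572°.
N–S: 0.0000349° × 111195 m/° = 3.88071 m.
East–west at this latitude: 0.0000572° × 111195 × cos 23.266° ≈ 0.0000572 × 102153 = 5.84314 m.
Combined displacement = (3.88071² + 5.84314²)^½ ≈ 7.01442 m.

7.0 meters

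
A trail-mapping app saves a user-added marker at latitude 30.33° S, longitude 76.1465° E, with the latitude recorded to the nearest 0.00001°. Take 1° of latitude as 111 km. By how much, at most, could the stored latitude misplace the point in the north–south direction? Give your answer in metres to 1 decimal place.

0.6 metres

Rounding to 5 decimal places leaves the latitude within ±5e-06° of the true value.
So the N–S error is at most 5e-06 × 111000 = 0.555 m.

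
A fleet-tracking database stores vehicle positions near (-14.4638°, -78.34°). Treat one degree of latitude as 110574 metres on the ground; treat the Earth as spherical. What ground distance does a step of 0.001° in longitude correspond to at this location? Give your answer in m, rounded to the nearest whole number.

107 m

0.001° of longitude at 14.4638° is 0.001 × 110574 × cos 14.4638° ≈ 0.001 × 107069 = 107.069 m.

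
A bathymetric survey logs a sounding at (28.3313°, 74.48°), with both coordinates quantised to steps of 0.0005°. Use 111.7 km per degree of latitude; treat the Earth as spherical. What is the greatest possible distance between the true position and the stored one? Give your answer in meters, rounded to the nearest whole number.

37 meters

With a 0.0005° grid the true value lies within half a step, ±0.0005°/2 = ±0.00025°, of the stored one.
Latitude error → 0.00025 × 111700 = 27.925 m along the meridian.
Longitude error → 0.00025 × 111700 × cos 28.3313° = 0.00025 × 111700 × 0.8802 ≈ 24.5801 m.
The two errors are perpendicular, so the maximum displacement is √(27.925² + 24.5801²) ≈ 37.202 m.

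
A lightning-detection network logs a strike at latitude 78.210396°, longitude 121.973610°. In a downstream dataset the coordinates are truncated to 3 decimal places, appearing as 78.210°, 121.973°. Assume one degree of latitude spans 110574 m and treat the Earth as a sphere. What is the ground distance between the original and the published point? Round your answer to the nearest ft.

151 ft

Δlat = 78.210396 − 78.210 = +0.000396°; Δlon = 121.973610 − 121.973 = +0.000610°.
N–S: 0.000396° × 110574 m/° = 43.7873 m.
East–west at this latitude: 0.000610° × 110574 × cos 78.21° ≈ 0.000610 × 22593.1 = 13.7818 m.
Combined displacement = (43.7873² + 13.7818²)^½ ≈ 45.905 m.
In feet: 45.905 m ÷ 0.3048 ≈ 150.61 ft.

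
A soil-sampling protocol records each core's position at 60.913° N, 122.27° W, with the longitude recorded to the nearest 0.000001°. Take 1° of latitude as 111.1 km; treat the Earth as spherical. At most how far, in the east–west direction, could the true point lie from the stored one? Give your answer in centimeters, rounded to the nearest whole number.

Rounding to 6 decimal places leaves the longitude within ±5e-07° of the true value.
At latitude 60.913° a degree of longitude spans 111100 m × cos 60.913° = 111100 × 0.4861 ≈ 54009.8 m.
East–west error: 5e-07° × 54009.8 m/° ≈ 0.0270049 m.
That is 0.0270049 m = 2.7005 cm.

3 centimeters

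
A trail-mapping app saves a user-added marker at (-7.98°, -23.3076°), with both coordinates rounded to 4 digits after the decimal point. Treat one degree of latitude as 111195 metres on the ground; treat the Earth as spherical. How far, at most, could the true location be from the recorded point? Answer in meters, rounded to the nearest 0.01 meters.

7.82 meters

Rounding to 4 decimal places leaves each coordinate within ±5e-05° of the true value.
N–S: 5e-05° × 111195 m/° = 5.55975 m.
East–west component at 7.98°: 5e-05° × 111195 × cos 7.98° ≈ 5e-05 × 110118 ≈ 5.50591 m.
The two errors are perpendicular, so the maximum displacement is √(5.55975² + 5.50591²) ≈ 7.8247 m.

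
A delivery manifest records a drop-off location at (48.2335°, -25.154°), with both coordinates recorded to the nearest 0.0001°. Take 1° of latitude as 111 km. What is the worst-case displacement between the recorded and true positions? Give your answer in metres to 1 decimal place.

6.7 metres

Rounding to 4 decimal places leaves each coordinate within ±5e-05° of the true value.
Latitude error → 5e-05 × 111000 = 5.55 m along the meridian.
Longitude error → 5e-05 × 111000 × cos 48.2335° = 5e-05 × 111000 × 0.6661 ≈ 3.69684 m.
Combining orthogonally: (5.55² + 3.69684²)^½ ≈ 6.66852 m.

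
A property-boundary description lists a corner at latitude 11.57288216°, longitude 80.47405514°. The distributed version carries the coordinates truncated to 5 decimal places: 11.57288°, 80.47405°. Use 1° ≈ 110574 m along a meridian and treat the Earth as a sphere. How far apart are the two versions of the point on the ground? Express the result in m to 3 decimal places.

0.606 m

The latitude changed by +0.00000216° and the longitude by +0.00000514°.
N–S: 0.00000216° × 110574 m/° = 0.23884 m.
E–W at 11.5729°: 0.00000514° × 110574 × cos 11.5729° = 0.00000514 × 110574 × 0.9797 ≈ 0.556796 m.
Hypotenuse of the two orthogonal shifts: √(0.23884² + 0.556796²) = 0.60586 m.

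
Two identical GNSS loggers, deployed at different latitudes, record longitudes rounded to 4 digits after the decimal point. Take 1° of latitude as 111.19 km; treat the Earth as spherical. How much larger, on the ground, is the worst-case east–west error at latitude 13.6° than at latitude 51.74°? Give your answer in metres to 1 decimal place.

Rounding to 4 decimal places leaves the longitude within ±5e-05° of the true value.
At 13.6°: 5e-05° × 111190 × cos 13.6° = 5e-05 × 111190 × 0.9720 ≈ 5.4036 m.
Error at 51.74° = 5e-05° × 111190 × cos 51.74° ≈ 5.5595 × 0.6192 = 3.4426 m.
So the lower-latitude error exceeds the higher by 5.4036 − 3.4426 = 1.961 m.

2.0 metres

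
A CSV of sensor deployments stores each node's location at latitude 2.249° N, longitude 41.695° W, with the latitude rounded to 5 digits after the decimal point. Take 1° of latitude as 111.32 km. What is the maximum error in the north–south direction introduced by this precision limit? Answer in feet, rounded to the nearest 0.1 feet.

Rounding to 5 decimal places leaves the latitude within ±5e-06° of the true value.
North–south distance: 5e-06° × 111320 m/° = 0.5566 m.
In feet: 0.5566 m ÷ 0.3048 ≈ 1.8261 ft.

1.8 feet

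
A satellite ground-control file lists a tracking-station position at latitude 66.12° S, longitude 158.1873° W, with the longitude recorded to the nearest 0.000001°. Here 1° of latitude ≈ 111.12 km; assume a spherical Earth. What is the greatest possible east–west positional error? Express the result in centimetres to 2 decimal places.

2.25 centimetres

Rounding to 6 decimal places leaves the longitude within ±5e-07° of the true value.
Parallels shrink by cos φ, so at 66.12° a degree of longitude is 111120 × 0.4048 ≈ 44983.9 m.
So at most 5e-07° × 44983.9 ≈ 0.0224919 m east–west.
That is 0.0224919 m = 2.2492 cm.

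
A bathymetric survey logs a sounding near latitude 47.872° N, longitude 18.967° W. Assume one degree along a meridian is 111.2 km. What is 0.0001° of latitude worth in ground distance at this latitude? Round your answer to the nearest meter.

Along a meridian 0.0001° is 0.0001 × 111200 = 11.12 m.

11 meters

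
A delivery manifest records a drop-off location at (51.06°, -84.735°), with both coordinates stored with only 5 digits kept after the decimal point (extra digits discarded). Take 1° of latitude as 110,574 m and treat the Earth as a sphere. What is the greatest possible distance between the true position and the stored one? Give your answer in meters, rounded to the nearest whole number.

Truncating at 5 decimal places can drop up to a full unit in the last place, so each coordinate may be off by as much as 1e-05°.
Latitude error → 1e-05 × 110574 = 1.10574 m along the meridian.
East–west component at 51.06°: 1e-05° × 110574 × cos 51.06° ≈ 1e-05 × 69496.4 ≈ 0.694964 m.
The two errors are perpendicular, so the maximum displacement is √(1.10574² + 0.694964²) ≈ 1.306 m.

1 meters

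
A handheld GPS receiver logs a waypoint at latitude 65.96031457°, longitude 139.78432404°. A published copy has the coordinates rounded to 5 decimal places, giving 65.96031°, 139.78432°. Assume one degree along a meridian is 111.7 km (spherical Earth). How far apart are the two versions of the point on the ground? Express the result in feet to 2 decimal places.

Δlat = 65.96031457 − 65.96031 = +0.00000457°; Δlon = 139.78432404 − 139.78432 = +0.00000404°.
N–S: 0.00000457° × 111700 m/° = 0.510469 m.
East–west at this latitude: 0.00000404° × 111700 × cos 65.9603° ≈ 0.00000404 × 45503.2 = 0.183833 m.
Hypotenuse of the two orthogonal shifts: √(0.510469² + 0.183833²) = 0.542562 m.
In feet: 0.542562 m ÷ 0.3048 ≈ 1.7801 ft.

1.78 feet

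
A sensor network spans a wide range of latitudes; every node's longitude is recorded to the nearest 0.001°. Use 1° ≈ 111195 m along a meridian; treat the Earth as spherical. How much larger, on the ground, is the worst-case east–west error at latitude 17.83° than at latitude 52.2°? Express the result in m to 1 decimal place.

18.9 m

Rounding to 3 decimal places leaves the longitude within ±0.0005° of the true value.
At 17.83°: 0.0005° × 111195 × cos 17.83° = 0.0005 × 111195 × 0.9520 ≈ 52.927 m.
Error at 52.2° = 0.0005° × 111195 × cos 52.2° ≈ 55.598 × 0.6129 = 34.076 m.
So the lower-latitude error exceeds the higher by 52.927 − 34.076 = 18.851 m.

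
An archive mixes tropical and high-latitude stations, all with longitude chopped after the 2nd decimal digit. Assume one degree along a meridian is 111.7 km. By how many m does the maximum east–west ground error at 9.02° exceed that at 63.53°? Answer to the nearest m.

605 m

Truncating at 2 decimal places can drop up to a full unit in the last place, so the longitude may be off by as much as 0.01°.
At 9.02°: 0.01° × 111700 × cos 9.02° = 0.01 × 111700 × 0.9876 ≈ 1103.2 m.
Error at 63.53° = 0.01° × 111700 × cos 63.53° ≈ 1117 × 0.4457 = 497.88 m.
So the lower-latitude error exceeds the higher by 1103.2 − 497.88 = 605.31 m.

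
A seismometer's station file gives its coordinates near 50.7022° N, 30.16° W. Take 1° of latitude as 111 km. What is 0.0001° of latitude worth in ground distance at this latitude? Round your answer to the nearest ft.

36 ft

Along a meridian 0.0001° is 0.0001 × 111000 = 11.1 m.
In feet: 11.1 m ÷ 0.3048 ≈ 36.417 ft.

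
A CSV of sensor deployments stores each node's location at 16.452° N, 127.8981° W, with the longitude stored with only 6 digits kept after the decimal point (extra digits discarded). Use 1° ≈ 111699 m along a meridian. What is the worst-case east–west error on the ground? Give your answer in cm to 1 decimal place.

10.7 cm

Truncating at 6 decimal places can drop up to a full unit in the last place, so the longitude may be off by as much as 1e-06°.
Parallels shrink by cos φ, so at 16.452° a degree of longitude is 111699 × 0.9591 ≈ 107126 m.
East–west error: 1e-06° × 107126 m/° ≈ 0.107126 m.
That is 0.107126 m = 10.713 cm.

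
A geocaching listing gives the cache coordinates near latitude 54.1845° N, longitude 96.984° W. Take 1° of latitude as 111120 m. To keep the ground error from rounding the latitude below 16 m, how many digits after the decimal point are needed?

One degree of latitude covers 111120 m.
Rounding to N decimal places gives at most 0.5 × 10⁻ᴺ degrees of error, i.e. 0.5 × 10⁻ᴺ × 111120 m.
Need 0.5 × 111120 × 10⁻ᴺ ≤ 16 → 10⁻ᴺ ≤ 2.880e-04, so N ≥ 3.54.
At 3 places the error can reach 55.6 m, but 4 places keeps it to 5.56 m.

4 decimal places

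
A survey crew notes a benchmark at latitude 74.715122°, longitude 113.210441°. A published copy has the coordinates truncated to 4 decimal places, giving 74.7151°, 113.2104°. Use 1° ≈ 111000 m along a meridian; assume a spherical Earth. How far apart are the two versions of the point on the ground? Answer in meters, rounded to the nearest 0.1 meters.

The latitude changed by +0.000022° and the longitude by +0.000041°.
North–south shift: 0.000022 × 111000 = 2.442 m.
E–W at 74.7151°: 0.000041° × 111000 × cos 74.7151° = 0.000041 × 111000 × 0.2636 ≈ 1.19973 m.
Distance: √(2.442² + 1.19973²) ≈ 2.72079 m.

2.7 meters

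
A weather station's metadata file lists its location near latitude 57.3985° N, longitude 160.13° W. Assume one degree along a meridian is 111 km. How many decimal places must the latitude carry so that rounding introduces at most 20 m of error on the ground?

4

One degree of latitude covers 111000 m.
Rounding to N decimal places gives at most 0.5 × 10⁻ᴺ degrees of error, i.e. 0.5 × 10⁻ᴺ × 111000 m.
Setting 55500 × 10⁻ᴺ ≤ 20 gives 10ᴺ ≥ 2775, i.e. N ≥ 3.44.
So 4 decimal places suffice (5.55 m); 3 would allow up to 55.5 m.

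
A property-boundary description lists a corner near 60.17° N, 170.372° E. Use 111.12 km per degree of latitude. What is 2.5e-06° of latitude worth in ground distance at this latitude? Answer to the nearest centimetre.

28 centimetres

Along a meridian 2.5e-06° is 2.5e-06 × 111120 = 0.2778 m.
That is 0.2778 m = 27.78 cm.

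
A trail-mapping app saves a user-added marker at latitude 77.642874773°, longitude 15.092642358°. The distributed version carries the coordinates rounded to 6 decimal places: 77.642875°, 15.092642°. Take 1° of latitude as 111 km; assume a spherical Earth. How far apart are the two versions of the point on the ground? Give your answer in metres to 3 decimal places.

0.027 metres

Δlat = 77.642874773 − 77.642875 = -0.000000227°; Δlon = 15.092642358 − 15.092642 = +0.000000358°.
N–S: -0.000000227° × 111000 m/° = -0.025197 m.
East–west at this latitude: 0.000000358° × 111000 × cos 77.6429° ≈ 0.000000358 × 23754.5 = 0.00850411 m.
Distance: √(0.025197² + 0.00850411²) ≈ 0.0265934 m.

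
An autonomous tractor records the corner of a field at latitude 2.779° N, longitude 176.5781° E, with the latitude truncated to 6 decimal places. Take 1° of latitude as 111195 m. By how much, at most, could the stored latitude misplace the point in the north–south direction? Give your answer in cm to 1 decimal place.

Truncating at 6 decimal places can drop up to a full unit in the last place, so the latitude may be off by as much as 1e-06°.
Along the meridian that is 1e-06° × 111195 m/° = 0.111195 m.
That is 0.111195 m = 11.119 cm.

11.1 cm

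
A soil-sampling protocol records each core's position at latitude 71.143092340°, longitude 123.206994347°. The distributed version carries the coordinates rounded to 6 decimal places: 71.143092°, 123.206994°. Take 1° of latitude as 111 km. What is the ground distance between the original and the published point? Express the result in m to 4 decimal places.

The latitude changed by +0.000000340° and the longitude by +0.000000347°.
North–south shift: 0.000000340 × 111000 = 0.03774 m.
E–W at 71.1431°: 0.000000347° × 111000 × cos 71.1431° = 0.000000347 × 111000 × 0.3232 ≈ 0.0124489 m.
Hypotenuse of the two orthogonal shifts: √(0.03774² + 0.0124489²) = 0.0397402 m.

0.0397 m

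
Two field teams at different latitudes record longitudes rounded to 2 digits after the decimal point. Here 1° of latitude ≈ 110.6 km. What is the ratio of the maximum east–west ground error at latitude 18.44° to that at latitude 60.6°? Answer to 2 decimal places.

1.93

Rounding to 2 decimal places leaves the longitude within ±0.005° of the true value.
Error at 18.44° = 0.005° × 110600 × cos 18.44° ≈ 553 × 0.9487 = 524.61 m.
At 60.6°: 0.005° × 110600 × cos 60.6° = 0.005 × 110600 × 0.4909 ≈ 271.47 m.
The ratio reduces to cos 18.44° / cos 60.6° = 0.9487/0.4909 ≈ 1.9325.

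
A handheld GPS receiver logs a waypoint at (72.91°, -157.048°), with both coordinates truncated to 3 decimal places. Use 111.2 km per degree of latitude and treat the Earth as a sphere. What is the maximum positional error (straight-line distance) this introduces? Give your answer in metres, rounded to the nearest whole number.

116 metres

Truncating at 3 decimal places can drop up to a full unit in the last place, so each coordinate may be off by as much as 0.001°.
N–S: 0.001° × 111200 m/° = 111.2 m.
E–W at 72.91°: 0.001° × 111200 × cos 72.91° = 0.001 × 111200 × 0.2939 ≈ 32.6787 m.
Worst case both components are at the extreme and orthogonal: √(111.2² + 32.6787²) ≈ 115.902 m.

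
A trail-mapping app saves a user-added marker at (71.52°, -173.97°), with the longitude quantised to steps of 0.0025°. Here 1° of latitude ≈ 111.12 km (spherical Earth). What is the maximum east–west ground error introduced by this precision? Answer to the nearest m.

44 m

With a 0.0025° grid the true value lies within half a step, ±0.0025°/2 = ±0.00125°, of the stored one.
One degree of longitude at 71.52° is 111120 × cos 71.52° ≈ 111120 × 0.3170 = 35222.1 m.
Maximum E–W displacement: 0.00125 × 35222.1 = 44.0276 m.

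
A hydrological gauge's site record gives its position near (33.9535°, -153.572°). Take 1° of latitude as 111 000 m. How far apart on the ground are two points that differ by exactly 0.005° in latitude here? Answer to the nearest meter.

555 meters

Along a meridian 0.005° is 0.005 × 111000 = 555 m.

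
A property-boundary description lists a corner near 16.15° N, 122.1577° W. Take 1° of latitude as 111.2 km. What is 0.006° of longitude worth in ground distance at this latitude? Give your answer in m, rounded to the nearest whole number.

At 16.15° a degree of longitude is 111200 × cos 16.15° ≈ 106812 m, so 0.006° corresponds to 640.87 m.

641 m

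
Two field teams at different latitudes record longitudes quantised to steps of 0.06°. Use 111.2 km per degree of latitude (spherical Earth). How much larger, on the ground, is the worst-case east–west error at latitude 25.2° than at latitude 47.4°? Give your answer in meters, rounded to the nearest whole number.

760 meters

With a 0.06° grid the true value lies within half a step, ±0.06°/2 = ±0.03°, of the stored one.
At 25.2°: 0.03° × 111200 × cos 25.2° = 0.03 × 111200 × 0.9048 ≈ 3018.5 m.
Error at 47.4° = 0.03° × 111200 × cos 47.4° ≈ 3336 × 0.6769 = 2258.1 m.
Difference: 3018.5 − 2258.1 = 760.44 m.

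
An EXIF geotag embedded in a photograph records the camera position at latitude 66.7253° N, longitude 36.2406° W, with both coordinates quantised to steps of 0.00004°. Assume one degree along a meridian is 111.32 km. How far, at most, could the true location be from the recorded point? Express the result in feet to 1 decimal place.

With a 0.00004° grid the true value lies within half a step, ±0.00004°/2 = ±2e-05°, of the stored one.
North–south component: 2e-05° × 111320 = 2.2264 m.
East–west component at 66.7253°: 2e-05° × 111320 × cos 66.7253° ≈ 2e-05 × 43987 ≈ 0.879739 m.
Combining orthogonally: (2.2264² + 0.879739²)^½ ≈ 2.39391 m.
Converting: 2.39391 m × 3.2808 ft/m ≈ 7.854 ft.

7.9 feet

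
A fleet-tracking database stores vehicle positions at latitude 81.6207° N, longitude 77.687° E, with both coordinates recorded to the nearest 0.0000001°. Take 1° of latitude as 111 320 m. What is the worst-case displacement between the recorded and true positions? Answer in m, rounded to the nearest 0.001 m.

Rounding to 7 decimal places leaves each coordinate within ±5e-08° of the true value.
Latitude error → 5e-08 × 111320 = 0.005566 m along the meridian.
E–W at 81.6207°: 5e-08° × 111320 × cos 81.6207° = 5e-08 × 111320 × 0.1457 ≈ 0.000811109 m.
The two errors are perpendicular, so the maximum displacement is √(0.005566² + 0.000811109²) ≈ 0.00562479 m.

0.006 m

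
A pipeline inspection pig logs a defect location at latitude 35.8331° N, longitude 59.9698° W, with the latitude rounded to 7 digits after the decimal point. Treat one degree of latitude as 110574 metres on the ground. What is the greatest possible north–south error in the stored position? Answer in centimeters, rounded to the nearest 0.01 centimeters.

Rounding to 7 decimal places leaves the latitude within ±5e-08° of the true value.
So the N–S error is at most 5e-08 × 110574 = 0.0055287 m.
That is 0.0055287 m = 0.55287 cm.

0.55 centimeters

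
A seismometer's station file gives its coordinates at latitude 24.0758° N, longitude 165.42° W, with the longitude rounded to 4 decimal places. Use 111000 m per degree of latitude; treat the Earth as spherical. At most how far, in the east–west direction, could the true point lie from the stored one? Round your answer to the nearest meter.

Rounding to 4 decimal places leaves the longitude within ±5e-05° of the true value.
At latitude 24.0758° a degree of longitude spans 111000 m × cos 24.0758° = 111000 × 0.9130 ≈ 101344 m.
East–west error: 5e-05° × 101344 m/° ≈ 5.06719 m.

5 meters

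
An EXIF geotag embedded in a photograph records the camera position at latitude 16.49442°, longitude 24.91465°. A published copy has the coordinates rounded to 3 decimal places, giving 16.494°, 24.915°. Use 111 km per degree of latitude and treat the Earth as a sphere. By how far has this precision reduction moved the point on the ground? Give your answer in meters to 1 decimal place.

59.7 meters

The latitude changed by +0.00042° and the longitude by -0.00035°.
North–south shift: 0.00042 × 111000 = 46.62 m.
East–west at this latitude: -0.00035° × 111000 × cos 16.494° ≈ -0.00035 × 106432 = -37.2513 m.
Hypotenuse of the two orthogonal shifts: √(46.62² + 37.2513²) = 59.6748 m.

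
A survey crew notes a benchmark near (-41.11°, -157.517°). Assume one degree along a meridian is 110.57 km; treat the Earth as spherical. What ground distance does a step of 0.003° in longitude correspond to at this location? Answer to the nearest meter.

0.003° of longitude at 41.11° is 0.003 × 110570 × cos 41.11° ≈ 0.003 × 83308.8 = 249.926 m.

250 meters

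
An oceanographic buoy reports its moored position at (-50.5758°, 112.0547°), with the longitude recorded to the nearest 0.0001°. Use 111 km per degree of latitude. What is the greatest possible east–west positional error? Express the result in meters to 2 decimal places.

3.52 meters

Rounding to 4 decimal places leaves the longitude within ±5e-05° of the true value.
One degree of longitude at 50.5758° is 111000 × cos 50.5758° ≈ 111000 × 0.6351 = 70491.3 m.
Maximum E–W displacement: 5e-05 × 70491.3 = 3.52457 m.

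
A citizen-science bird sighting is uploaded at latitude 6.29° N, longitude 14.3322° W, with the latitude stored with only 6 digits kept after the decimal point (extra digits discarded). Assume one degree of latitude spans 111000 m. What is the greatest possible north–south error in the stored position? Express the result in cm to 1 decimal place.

Truncating at 6 decimal places can drop up to a full unit in the last place, so the latitude may be off by as much as 1e-06°.
So the N–S error is at most 1e-06 × 111000 = 0.111 m.
That is 0.111 m = 11.1 cm.

11.1 cm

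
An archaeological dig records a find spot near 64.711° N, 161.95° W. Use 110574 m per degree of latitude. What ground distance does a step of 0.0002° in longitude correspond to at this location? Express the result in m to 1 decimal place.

9.4 m

0.0002° of longitude at 64.711° is 0.0002 × 110574 × cos 64.711° ≈ 0.0002 × 47235.5 = 9.4471 m.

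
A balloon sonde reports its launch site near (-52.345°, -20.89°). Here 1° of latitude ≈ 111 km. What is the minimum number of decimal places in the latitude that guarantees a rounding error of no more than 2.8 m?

5

One degree of latitude covers 111000 m.
Rounding to N decimal places gives at most 0.5 × 10⁻ᴺ degrees of error, i.e. 0.5 × 10⁻ᴺ × 111000 m.
Need 0.5 × 111000 × 10⁻ᴺ ≤ 2.8 → 10⁻ᴺ ≤ 5.045e-05, so N ≥ 4.30.
N = 4 would give 5.55 m (too coarse); N = 5 gives 0.555 m ≤ 2.8 m.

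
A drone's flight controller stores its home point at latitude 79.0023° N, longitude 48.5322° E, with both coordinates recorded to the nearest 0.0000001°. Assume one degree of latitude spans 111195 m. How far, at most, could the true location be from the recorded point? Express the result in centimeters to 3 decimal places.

0.566 centimeters

Rounding to 7 decimal places leaves each coordinate within ±5e-08° of the true value.
Latitude error → 5e-08 × 111195 = 0.00555975 m along the meridian.
E–W at 79.0023°: 5e-08° × 111195 × cos 79.0023° = 5e-08 × 111195 × 0.1908 ≈ 0.00106063 m.
Worst case both components are at the extreme and orthogonal: √(0.00555975² + 0.00106063²) ≈ 0.00566001 m.
That is 0.00566001 m = 0.566 cm.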